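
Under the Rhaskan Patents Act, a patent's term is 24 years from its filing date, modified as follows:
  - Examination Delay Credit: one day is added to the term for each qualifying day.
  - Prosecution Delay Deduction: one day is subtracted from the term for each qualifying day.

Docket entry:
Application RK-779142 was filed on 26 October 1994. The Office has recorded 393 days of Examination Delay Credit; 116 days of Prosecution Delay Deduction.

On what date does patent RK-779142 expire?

2019-07-30

Base term: filing date + 24 years → 26 October 2018.
Examination Delay Credit: +393 days → 23 November 2019.
Prosecution Delay Deduction: −116 days → 30 July 2019.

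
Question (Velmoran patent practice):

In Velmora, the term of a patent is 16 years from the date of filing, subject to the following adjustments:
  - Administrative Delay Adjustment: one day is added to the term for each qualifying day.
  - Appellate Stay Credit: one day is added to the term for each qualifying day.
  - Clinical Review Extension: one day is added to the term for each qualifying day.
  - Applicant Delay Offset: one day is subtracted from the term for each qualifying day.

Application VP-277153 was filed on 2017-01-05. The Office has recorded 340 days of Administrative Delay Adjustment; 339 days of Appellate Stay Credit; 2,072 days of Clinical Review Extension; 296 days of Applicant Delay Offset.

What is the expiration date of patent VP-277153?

2039-09-26

Base term: filing date + 16 years → 5 January 2033.
Administrative Delay Adjustment: +340 days → 11 December 2033.
Appellate Stay Credit: +339 days → 15 November 2034.
Clinical Review Extension: +2072 days → 18 July 2040.
Applicant Delay Offset: −296 days → 26 September 2039.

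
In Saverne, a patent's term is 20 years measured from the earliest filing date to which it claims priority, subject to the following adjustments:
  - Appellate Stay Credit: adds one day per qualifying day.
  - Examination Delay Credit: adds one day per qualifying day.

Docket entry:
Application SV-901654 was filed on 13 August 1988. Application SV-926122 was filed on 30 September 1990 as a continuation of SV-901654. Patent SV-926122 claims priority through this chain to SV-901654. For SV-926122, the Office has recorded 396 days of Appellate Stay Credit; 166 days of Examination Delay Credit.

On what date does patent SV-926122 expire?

Earliest priority filing: 13 August 1988.
Base term: 13 August 1988 + 20 years → 13 August 2008.
Appellate Stay Credit: +396 days → 13 September 2009.
Examination Delay Credit: +166 days → 26 February 2010.

February 26, 2010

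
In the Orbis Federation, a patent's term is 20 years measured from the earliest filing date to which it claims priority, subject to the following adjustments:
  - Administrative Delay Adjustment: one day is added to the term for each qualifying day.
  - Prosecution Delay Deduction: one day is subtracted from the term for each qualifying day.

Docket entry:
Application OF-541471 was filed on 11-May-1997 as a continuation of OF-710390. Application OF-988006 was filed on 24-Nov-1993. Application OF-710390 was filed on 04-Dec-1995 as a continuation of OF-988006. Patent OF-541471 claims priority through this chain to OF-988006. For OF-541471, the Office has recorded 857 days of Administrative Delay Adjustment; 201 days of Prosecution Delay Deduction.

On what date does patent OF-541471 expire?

2015-09-11

Earliest priority filing: 24 November 1993.
Base term: 24 November 1993 + 20 years → 24 November 2013.
Administrative Delay Adjustment: +857 days → 30 March 2016.
Prosecution Delay Deduction: −201 days → 11 September 2015.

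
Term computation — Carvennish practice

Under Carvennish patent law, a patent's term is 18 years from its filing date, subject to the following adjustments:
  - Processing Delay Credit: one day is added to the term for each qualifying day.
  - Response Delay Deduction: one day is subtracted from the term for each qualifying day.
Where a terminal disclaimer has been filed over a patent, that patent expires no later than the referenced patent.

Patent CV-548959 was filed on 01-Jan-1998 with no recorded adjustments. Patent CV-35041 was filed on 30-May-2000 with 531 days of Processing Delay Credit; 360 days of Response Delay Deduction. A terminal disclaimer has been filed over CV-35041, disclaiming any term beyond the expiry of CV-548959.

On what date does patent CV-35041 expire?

2016-01-01

Natural term of CV-35041:
  Base: filing + 18 years → 30 May 2018.
  Processing Delay Credit: +531 days → 12 November 2019.
  Response Delay Deduction: −360 days → 17 November 2018.
Expiry of referenced patent CV-548959:
  Base: filing + 18 years → 1 January 2016.
Terminal disclaimer: CV-35041 expires on the earlier of 17 November 2018 and 1 January 2016.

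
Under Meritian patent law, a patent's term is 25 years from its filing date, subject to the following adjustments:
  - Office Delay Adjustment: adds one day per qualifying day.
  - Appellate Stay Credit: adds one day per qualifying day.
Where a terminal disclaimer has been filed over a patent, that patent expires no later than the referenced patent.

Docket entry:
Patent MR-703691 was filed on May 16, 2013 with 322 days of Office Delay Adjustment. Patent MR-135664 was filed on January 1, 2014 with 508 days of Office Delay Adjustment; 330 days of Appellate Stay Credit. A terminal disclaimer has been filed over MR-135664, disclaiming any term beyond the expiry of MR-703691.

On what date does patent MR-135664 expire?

April 3, 2039

Natural term of MR-135664:
  Base: filing + 25 years → 1 January 2039.
  Office Delay Adjustment: +508 days → 23 May 2040.
  Appellate Stay Credit: +330 days → 18 April 2041.
Expiry of referenced patent MR-703691:
  Base: filing + 25 years → 16 May 2038.
  Office Delay Adjustment: +322 days → 3 April 2039.
Terminal disclaimer: MR-135664 expires on the earlier of 18 April 2041 and 3 April 2039.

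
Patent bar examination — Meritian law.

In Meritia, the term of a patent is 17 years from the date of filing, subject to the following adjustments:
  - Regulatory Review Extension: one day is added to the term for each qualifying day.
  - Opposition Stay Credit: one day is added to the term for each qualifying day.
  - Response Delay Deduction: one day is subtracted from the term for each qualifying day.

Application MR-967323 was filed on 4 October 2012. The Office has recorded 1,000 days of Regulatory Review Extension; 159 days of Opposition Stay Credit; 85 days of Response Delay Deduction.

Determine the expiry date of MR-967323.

Base term: filing date + 17 years → 4 October 2029.
Regulatory Review Extension: +1000 days → 30 June 2032.
Opposition Stay Credit: +159 days → 6 December 2032.
Response Delay Deduction: −85 days → 12 September 2032.

2032-09-12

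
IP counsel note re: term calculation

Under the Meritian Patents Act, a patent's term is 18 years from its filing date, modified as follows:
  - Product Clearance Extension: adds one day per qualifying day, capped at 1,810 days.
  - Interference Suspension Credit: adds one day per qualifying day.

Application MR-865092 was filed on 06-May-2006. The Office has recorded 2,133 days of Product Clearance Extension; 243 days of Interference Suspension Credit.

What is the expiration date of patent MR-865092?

2029-12-19

Base term: filing date + 18 years → 6 May 2024.
Product Clearance Extension: 2133 days claimed exceeds the 1810-day cap, so +1810 days → 20 April 2029.
Interference Suspension Credit: +243 days → 19 December 2029.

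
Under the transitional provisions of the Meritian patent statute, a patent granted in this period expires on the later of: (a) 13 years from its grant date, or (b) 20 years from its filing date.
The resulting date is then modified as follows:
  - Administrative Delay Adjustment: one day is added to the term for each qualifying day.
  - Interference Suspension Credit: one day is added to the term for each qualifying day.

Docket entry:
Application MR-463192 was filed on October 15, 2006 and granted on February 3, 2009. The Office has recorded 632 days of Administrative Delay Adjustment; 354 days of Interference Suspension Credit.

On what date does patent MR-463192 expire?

2029-06-27

(a) grant + 13 years → 3 February 2022.
(b) filing + 20 years → 15 October 2026.
Later of the two: 15 October 2026.
Administrative Delay Adjustment: +632 days → 8 July 2028.
Interference Suspension Credit: +354 days → 27 June 2029.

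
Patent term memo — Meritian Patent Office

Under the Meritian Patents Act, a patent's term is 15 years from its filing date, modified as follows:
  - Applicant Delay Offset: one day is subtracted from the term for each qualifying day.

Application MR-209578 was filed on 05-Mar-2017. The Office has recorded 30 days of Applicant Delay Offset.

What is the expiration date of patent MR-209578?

2032-02-04

Base term: filing date + 15 years → 5 March 2032.
Applicant Delay Offset: −30 days → 4 February 2032.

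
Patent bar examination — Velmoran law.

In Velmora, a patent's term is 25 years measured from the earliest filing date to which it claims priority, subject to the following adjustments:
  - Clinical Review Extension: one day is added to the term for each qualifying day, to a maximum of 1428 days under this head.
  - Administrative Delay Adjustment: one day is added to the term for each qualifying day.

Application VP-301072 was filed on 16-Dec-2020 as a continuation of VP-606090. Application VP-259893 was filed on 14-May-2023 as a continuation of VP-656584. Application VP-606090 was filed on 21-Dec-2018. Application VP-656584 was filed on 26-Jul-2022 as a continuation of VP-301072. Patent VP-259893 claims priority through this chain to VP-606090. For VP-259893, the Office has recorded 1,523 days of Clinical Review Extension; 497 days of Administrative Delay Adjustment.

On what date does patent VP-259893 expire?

March 29, 2049

Earliest priority filing: 21 December 2018.
Base term: 21 December 2018 + 25 years → 21 December 2043.
Clinical Review Extension: 1523 days claimed exceeds the 1428-day cap, so +1428 days → 18 November 2047.
Administrative Delay Adjustment: +497 days → 29 March 2049.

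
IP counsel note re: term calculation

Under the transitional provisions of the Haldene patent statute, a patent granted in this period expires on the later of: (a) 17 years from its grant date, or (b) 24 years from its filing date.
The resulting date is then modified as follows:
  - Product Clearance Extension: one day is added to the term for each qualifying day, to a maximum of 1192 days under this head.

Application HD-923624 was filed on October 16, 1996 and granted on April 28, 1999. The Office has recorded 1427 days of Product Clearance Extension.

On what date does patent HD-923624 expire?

(a) grant + 17 years → 28 April 2016.
(b) filing + 24 years → 16 October 2020.
Later of the two: 16 October 2020.
Product Clearance Extension: 1427 days claimed exceeds the 1192-day cap, so +1192 days → 21 January 2024.

January 21, 2024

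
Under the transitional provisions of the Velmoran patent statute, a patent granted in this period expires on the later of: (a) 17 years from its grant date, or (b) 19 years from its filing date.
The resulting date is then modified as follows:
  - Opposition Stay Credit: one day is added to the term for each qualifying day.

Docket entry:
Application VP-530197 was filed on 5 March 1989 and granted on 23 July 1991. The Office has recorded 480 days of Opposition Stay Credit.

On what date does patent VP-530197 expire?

(a) grant + 17 years → 23 July 2008.
(b) filing + 19 years → 5 March 2008.
Later of the two: 23 July 2008.
Opposition Stay Credit: +480 days → 15 November 2009.

2009-11-15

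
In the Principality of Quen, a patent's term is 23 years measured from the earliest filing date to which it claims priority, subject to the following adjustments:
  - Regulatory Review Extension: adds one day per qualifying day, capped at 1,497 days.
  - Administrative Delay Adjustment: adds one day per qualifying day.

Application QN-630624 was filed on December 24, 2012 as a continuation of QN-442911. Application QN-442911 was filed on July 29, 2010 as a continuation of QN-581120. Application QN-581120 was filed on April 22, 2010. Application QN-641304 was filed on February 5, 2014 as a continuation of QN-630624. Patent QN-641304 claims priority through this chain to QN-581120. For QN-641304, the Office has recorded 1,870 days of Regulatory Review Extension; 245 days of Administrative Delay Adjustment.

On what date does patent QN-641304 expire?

Earliest priority filing: 22 April 2010.
Base term: 22 April 2010 + 23 years → 22 April 2033.
Regulatory Review Extension: 1870 days claimed exceeds the 1497-day cap, so +1497 days → 28 May 2037.
Administrative Delay Adjustment: +245 days → 28 January 2038.

2038-01-28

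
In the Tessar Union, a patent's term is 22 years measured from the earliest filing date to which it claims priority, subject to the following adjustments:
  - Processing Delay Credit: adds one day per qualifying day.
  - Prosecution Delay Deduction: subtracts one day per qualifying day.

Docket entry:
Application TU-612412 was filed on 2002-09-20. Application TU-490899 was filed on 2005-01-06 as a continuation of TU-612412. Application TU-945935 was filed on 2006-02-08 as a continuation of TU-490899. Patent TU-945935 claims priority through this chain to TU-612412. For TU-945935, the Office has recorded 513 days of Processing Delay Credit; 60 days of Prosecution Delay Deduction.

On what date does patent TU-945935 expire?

Earliest priority filing: 20 September 2002.
Base term: 20 September 2002 + 22 years → 20 September 2024.
Processing Delay Credit: +513 days → 15 February 2026.
Prosecution Delay Deduction: −60 days → 17 December 2025.

2025-12-17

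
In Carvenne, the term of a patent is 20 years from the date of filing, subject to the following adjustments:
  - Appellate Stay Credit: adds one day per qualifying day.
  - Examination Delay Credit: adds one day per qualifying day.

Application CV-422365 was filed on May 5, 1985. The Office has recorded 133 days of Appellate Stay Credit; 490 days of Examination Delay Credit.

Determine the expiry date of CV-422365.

Base term: filing date + 20 years → 5 May 2005.
Appellate Stay Credit: +133 days → 15 September 2005.
Examination Delay Credit: +490 days → 18 January 2007.

2007-01-18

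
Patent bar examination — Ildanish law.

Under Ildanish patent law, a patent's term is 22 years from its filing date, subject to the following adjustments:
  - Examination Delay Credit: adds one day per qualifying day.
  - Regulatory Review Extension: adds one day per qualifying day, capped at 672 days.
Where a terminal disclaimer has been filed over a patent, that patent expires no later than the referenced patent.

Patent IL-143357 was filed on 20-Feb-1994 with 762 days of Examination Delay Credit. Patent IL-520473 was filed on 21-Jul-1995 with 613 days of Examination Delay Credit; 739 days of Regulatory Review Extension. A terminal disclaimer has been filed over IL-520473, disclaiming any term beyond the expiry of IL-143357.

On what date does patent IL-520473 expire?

Natural term of IL-520473:
  Base: filing + 22 years → 21 July 2017.
  Examination Delay Credit: +613 days → 26 March 2019.
  Regulatory Review Extension: 739 days claimed exceeds the 672-day cap, so +672 days → 26 January 2021.
Expiry of referenced patent IL-143357:
  Base: filing + 22 years → 20 February 2016.
  Examination Delay Credit: +762 days → 23 March 2018.
Terminal disclaimer: IL-520473 expires on the earlier of 26 January 2021 and 23 March 2018.

2018-03-23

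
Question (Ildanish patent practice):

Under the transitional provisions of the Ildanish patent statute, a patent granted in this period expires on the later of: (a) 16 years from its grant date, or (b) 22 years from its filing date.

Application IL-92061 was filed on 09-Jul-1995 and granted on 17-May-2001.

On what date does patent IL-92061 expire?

2017-07-09

(a) grant + 16 years → 17 May 2017.
(b) filing + 22 years → 9 July 2017.
Later of the two: 9 July 2017.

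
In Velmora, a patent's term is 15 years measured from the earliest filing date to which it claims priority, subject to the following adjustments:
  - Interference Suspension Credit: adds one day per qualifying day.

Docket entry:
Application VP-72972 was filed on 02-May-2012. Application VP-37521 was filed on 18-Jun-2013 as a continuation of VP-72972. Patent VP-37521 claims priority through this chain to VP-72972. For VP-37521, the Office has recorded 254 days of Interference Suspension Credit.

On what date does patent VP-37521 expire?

Earliest priority filing: 2 May 2012.
Base term: 2 May 2012 + 15 years → 2 May 2027.
Interference Suspension Credit: +254 days → 11 January 2028.

January 11, 2028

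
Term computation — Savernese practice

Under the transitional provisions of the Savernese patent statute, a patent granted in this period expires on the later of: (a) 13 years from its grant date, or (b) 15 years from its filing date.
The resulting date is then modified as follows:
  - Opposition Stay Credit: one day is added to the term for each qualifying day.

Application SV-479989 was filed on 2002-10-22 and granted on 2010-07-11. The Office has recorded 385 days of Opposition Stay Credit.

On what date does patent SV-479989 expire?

2024-07-30

(a) grant + 13 years → 11 July 2023.
(b) filing + 15 years → 22 October 2017.
Later of the two: 11 July 2023.
Opposition Stay Credit: +385 days → 30 July 2024.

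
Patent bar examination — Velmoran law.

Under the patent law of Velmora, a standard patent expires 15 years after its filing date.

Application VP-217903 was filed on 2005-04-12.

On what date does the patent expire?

Filing date + 15 years → 12 April 2020.

2020-04-12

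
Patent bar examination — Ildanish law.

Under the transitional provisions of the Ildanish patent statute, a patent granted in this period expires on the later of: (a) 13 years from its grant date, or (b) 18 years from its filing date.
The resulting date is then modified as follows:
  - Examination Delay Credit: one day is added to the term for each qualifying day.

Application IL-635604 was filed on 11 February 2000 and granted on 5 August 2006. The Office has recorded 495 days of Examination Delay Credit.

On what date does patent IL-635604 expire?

(a) grant + 13 years → 5 August 2019.
(b) filing + 18 years → 11 February 2018.
Later of the two: 5 August 2019.
Examination Delay Credit: +495 days → 12 December 2020.

December 12, 2020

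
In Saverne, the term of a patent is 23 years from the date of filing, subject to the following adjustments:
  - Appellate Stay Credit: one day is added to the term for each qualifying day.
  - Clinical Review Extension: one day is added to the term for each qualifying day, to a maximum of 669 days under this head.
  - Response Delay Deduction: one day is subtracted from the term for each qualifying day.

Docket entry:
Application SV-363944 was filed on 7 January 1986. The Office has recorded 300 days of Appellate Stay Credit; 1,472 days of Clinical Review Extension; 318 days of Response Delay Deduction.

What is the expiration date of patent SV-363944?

2010-10-20

Base term: filing date + 23 years → 7 January 2009.
Appellate Stay Credit: +300 days → 3 November 2009.
Clinical Review Extension: 1472 days claimed exceeds the 669-day cap, so +669 days → 3 September 2011.
Response Delay Deduction: −318 days → 20 October 2010.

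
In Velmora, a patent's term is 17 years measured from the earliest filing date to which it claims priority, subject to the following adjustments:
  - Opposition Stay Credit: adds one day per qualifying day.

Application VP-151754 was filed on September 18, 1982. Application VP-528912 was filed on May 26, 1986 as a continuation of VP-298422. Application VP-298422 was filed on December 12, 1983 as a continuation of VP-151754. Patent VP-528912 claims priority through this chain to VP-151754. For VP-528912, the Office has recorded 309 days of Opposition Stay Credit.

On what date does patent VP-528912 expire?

Earliest priority filing: 18 September 1982.
Base term: 18 September 1982 + 17 years → 18 September 1999.
Opposition Stay Credit: +309 days → 23 July 2000.

July 23, 2000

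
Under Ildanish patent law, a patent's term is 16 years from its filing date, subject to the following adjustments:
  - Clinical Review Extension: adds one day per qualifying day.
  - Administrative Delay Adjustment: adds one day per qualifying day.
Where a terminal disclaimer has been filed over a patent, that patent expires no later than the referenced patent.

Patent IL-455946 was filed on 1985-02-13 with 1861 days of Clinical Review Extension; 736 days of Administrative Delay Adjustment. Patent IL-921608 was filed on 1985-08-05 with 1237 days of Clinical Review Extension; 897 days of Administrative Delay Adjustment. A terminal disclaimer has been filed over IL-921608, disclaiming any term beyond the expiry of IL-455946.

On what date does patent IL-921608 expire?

2007-06-09

Natural term of IL-921608:
  Base: filing + 16 years → 5 August 2001.
  Clinical Review Extension: +1237 days → 24 December 2004.
  Administrative Delay Adjustment: +897 days → 9 June 2007.
Expiry of referenced patent IL-455946:
  Base: filing + 16 years → 13 February 2001.
  Clinical Review Extension: +1861 days → 20 March 2006.
  Administrative Delay Adjustment: +736 days → 25 March 2008.
Terminal disclaimer: IL-921608 expires on the earlier of 9 June 2007 and 25 March 2008.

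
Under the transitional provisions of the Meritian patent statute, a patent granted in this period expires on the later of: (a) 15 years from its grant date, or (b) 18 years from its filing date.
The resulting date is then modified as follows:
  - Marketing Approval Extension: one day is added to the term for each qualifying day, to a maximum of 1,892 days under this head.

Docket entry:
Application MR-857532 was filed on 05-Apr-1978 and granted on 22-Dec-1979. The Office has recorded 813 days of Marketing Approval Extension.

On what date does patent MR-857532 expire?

June 27, 1998

(a) grant + 15 years → 22 December 1994.
(b) filing + 18 years → 5 April 1996.
Later of the two: 5 April 1996.
Marketing Approval Extension: 813 days (within the 1892-day cap) → +813 days → 27 June 1998.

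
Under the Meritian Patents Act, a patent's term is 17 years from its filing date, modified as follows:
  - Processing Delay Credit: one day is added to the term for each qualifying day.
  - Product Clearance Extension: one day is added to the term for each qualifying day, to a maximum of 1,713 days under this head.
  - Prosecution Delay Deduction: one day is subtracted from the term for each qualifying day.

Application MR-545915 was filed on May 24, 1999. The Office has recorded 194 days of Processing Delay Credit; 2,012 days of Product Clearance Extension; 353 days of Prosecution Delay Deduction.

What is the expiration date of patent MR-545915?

Base term: filing date + 17 years → 24 May 2016.
Processing Delay Credit: +194 days → 4 December 2016.
Product Clearance Extension: 2012 days claimed exceeds the 1713-day cap, so +1713 days → 13 August 2021.
Prosecution Delay Deduction: −353 days → 25 August 2020.

August 25, 2020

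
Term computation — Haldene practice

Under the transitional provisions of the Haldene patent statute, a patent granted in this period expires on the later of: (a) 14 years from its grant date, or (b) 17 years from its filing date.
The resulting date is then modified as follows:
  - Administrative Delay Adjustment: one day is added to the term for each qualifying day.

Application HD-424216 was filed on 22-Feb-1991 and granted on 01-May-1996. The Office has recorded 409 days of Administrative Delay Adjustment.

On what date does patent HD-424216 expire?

(a) grant + 14 years → 1 May 2010.
(b) filing + 17 years → 22 February 2008.
Later of the two: 1 May 2010.
Administrative Delay Adjustment: +409 days → 14 June 2011.

2011-06-14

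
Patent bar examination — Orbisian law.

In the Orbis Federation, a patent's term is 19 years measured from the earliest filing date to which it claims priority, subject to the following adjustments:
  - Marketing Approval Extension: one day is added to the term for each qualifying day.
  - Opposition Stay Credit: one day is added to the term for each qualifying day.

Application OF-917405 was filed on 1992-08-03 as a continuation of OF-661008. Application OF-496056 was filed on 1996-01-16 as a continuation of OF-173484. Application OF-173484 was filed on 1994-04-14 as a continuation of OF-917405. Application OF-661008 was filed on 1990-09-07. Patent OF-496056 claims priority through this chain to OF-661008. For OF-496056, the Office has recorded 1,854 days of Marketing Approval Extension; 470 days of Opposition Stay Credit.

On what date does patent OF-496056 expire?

Earliest priority filing: 7 September 1990.
Base term: 7 September 1990 + 19 years → 7 September 2009.
Marketing Approval Extension: +1854 days → 5 October 2014.
Opposition Stay Credit: +470 days → 18 January 2016.

January 18, 2016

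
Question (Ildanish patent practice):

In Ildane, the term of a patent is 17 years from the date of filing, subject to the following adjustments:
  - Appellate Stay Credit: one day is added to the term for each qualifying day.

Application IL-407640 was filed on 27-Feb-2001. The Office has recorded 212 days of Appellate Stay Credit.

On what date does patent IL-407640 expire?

Base term: filing date + 17 years → 27 February 2018.
Appellate Stay Credit: +212 days → 27 September 2018.

2018-09-27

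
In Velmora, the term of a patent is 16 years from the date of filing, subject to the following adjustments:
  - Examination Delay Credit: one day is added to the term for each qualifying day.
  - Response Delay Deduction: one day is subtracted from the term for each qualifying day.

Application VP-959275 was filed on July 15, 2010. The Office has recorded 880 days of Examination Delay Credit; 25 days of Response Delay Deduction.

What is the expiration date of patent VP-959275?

Base term: filing date + 16 years → 15 July 2026.
Examination Delay Credit: +880 days → 11 December 2028.
Response Delay Deduction: −25 days → 16 November 2028.

November 16, 2028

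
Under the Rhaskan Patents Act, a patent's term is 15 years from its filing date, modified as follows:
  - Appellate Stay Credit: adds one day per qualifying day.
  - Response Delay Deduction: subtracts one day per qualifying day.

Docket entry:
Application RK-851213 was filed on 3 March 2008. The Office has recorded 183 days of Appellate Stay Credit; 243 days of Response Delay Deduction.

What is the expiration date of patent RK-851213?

2023-01-02

Base term: filing date + 15 years → 3 March 2023.
Appellate Stay Credit: +183 days → 2 September 2023.
Response Delay Deduction: −243 days → 2 January 2023.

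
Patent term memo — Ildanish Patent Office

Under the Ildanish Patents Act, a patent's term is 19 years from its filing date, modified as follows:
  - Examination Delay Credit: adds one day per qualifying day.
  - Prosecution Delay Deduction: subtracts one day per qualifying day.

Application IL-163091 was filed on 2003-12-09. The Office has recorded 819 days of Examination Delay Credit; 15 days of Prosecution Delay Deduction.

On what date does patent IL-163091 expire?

2025-02-20

Base term: filing date + 19 years → 9 December 2022.
Examination Delay Credit: +819 days → 7 March 2025.
Prosecution Delay Deduction: −15 days → 20 February 2025.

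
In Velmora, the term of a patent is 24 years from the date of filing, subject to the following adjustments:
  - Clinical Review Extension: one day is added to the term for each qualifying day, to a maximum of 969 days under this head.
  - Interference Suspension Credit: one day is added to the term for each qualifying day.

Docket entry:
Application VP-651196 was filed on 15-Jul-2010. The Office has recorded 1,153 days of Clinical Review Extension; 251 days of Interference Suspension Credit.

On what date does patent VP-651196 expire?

Base term: filing date + 24 years → 15 July 2034.
Clinical Review Extension: 1153 days claimed exceeds the 969-day cap, so +969 days → 10 March 2037.
Interference Suspension Credit: +251 days → 16 November 2037.

2037-11-16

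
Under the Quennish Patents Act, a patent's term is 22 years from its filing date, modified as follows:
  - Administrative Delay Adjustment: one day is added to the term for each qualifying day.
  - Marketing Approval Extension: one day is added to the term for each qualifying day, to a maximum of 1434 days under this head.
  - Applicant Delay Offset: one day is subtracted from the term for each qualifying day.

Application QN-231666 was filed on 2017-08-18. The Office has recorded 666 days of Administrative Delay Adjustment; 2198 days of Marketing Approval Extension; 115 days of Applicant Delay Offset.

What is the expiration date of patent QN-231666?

January 23, 2045

Base term: filing date + 22 years → 18 August 2039.
Administrative Delay Adjustment: +666 days → 14 June 2041.
Marketing Approval Extension: 2198 days claimed exceeds the 1434-day cap, so +1434 days → 18 May 2045.
Applicant Delay Offset: −115 days → 23 January 2045.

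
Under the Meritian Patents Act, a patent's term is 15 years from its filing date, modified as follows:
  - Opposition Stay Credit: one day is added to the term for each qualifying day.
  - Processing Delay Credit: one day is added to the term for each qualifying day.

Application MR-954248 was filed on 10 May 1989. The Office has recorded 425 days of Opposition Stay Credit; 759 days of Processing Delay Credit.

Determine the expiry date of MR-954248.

August 7, 2007

Base term: filing date + 15 years → 10 May 2004.
Opposition Stay Credit: +425 days → 9 July 2005.
Processing Delay Credit: +759 days → 7 August 2007.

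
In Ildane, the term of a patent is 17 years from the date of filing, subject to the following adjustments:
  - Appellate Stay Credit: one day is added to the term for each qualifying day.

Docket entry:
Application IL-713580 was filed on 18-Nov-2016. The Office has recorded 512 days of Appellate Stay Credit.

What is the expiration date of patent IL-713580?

2035-04-14

Base term: filing date + 17 years → 18 November 2033.
Appellate Stay Credit: +512 days → 14 April 2035.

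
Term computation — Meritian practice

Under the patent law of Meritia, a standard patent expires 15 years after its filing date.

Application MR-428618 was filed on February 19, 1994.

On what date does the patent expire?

Filing date + 15 years → 19 February 2009.

February 19, 2009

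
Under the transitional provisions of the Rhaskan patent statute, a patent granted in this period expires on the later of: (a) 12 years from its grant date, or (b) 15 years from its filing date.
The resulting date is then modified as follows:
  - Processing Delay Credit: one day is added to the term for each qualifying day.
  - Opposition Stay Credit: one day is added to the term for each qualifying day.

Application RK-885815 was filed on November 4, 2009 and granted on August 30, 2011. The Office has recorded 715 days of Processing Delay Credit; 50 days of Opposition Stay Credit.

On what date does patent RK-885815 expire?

2026-12-09

(a) grant + 12 years → 30 August 2023.
(b) filing + 15 years → 4 November 2024.
Later of the two: 4 November 2024.
Processing Delay Credit: +715 days → 20 October 2026.
Opposition Stay Credit: +50 days → 9 December 2026.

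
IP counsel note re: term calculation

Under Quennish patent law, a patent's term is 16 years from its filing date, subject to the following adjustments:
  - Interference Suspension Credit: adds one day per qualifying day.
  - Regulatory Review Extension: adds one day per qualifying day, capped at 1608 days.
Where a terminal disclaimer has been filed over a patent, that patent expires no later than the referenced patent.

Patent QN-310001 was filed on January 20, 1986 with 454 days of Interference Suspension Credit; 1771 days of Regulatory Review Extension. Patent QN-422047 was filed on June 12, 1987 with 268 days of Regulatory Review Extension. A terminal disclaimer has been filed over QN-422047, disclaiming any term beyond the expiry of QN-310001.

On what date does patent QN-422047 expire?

March 6, 2004

Natural term of QN-422047:
  Base: filing + 16 years → 12 June 2003.
  Regulatory Review Extension: 268 days (within the 1608-day cap) → +268 days → 6 March 2004.
Expiry of referenced patent QN-310001:
  Base: filing + 16 years → 20 January 2002.
  Interference Suspension Credit: +454 days → 19 April 2003.
  Regulatory Review Extension: 1771 days claimed exceeds the 1608-day cap, so +1608 days → 13 September 2007.
Terminal disclaimer: QN-422047 expires on the earlier of 6 March 2004 and 13 September 2007.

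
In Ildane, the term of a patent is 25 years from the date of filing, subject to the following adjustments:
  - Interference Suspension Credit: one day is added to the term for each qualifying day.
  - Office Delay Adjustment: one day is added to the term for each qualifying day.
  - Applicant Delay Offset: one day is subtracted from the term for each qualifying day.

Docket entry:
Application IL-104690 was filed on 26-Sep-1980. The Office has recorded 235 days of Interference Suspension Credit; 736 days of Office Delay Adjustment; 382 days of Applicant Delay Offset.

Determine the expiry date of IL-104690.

2007-05-08

Base term: filing date + 25 years → 26 September 2005.
Interference Suspension Credit: +235 days → 19 May 2006.
Office Delay Adjustment: +736 days → 24 May 2008.
Applicant Delay Offset: −382 days → 8 May 2007.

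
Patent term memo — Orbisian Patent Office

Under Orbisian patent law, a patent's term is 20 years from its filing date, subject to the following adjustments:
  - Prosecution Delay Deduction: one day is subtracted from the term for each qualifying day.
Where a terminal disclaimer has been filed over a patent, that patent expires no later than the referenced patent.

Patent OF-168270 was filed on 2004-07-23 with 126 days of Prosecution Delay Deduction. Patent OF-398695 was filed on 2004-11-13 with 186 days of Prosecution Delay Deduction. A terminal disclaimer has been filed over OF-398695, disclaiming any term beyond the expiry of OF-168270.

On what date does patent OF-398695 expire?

Natural term of OF-398695:
  Base: filing + 20 years → 13 November 2024.
  Prosecution Delay Deduction: −186 days → 11 May 2024.
Expiry of referenced patent OF-168270:
  Base: filing + 20 years → 23 July 2024.
  Prosecution Delay Deduction: −126 days → 19 March 2024.
Terminal disclaimer: OF-398695 expires on the earlier of 11 May 2024 and 19 March 2024.

2024-03-19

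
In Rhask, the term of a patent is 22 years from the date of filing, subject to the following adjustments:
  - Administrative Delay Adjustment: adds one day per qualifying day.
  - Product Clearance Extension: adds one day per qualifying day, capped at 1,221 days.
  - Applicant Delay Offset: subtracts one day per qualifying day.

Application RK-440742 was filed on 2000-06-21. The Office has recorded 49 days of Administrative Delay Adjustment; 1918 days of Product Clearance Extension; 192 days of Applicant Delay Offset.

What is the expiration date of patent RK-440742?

June 3, 2025

Base term: filing date + 22 years → 21 June 2022.
Administrative Delay Adjustment: +49 days → 9 August 2022.
Product Clearance Extension: 1918 days claimed exceeds the 1221-day cap, so +1221 days → 12 December 2025.
Applicant Delay Offset: −192 days → 3 June 2025.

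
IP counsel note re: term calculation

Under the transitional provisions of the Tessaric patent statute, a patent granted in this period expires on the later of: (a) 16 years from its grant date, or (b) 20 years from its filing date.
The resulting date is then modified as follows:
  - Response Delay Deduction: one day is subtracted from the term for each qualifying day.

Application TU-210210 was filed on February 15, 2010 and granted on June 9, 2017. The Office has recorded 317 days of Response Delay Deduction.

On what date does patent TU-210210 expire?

July 27, 2032

(a) grant + 16 years → 9 June 2033.
(b) filing + 20 years → 15 February 2030.
Later of the two: 9 June 2033.
Response Delay Deduction: −317 days → 27 July 2032.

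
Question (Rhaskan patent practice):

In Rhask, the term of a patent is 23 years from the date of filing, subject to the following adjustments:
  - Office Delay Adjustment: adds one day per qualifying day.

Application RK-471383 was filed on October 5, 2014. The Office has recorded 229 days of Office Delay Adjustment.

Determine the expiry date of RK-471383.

Base term: filing date + 23 years → 5 October 2037.
Office Delay Adjustment: +229 days → 22 May 2038.

May 22, 2038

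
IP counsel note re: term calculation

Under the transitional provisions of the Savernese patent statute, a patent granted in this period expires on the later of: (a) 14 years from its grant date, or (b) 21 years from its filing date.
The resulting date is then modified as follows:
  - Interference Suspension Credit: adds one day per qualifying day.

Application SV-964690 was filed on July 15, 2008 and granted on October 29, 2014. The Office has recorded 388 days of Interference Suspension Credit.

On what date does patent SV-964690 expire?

(a) grant + 14 years → 29 October 2028.
(b) filing + 21 years → 15 July 2029.
Later of the two: 15 July 2029.
Interference Suspension Credit: +388 days → 7 August 2030.

August 7, 2030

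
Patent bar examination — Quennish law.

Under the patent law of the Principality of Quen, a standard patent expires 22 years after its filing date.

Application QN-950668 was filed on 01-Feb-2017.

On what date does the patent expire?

Filing date + 22 years → 1 February 2039.

February 1, 2039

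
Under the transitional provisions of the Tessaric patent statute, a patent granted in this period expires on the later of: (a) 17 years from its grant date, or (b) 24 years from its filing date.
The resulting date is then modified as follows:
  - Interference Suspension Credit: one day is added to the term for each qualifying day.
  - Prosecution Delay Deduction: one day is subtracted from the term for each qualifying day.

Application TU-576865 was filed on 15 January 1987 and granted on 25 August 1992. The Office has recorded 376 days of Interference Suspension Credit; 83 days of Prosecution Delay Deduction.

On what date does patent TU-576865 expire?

(a) grant + 17 years → 25 August 2009.
(b) filing + 24 years → 15 January 2011.
Later of the two: 15 January 2011.
Interference Suspension Credit: +376 days → 26 January 2012.
Prosecution Delay Deduction: −83 days → 4 November 2011.

November 4, 2011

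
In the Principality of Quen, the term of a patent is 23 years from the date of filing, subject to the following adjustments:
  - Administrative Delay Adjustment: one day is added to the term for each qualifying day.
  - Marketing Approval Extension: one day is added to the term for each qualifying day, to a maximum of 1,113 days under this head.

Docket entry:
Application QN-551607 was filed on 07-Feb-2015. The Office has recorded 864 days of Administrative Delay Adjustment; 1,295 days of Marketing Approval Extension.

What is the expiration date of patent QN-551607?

July 8, 2043

Base term: filing date + 23 years → 7 February 2038.
Administrative Delay Adjustment: +864 days → 20 June 2040.
Marketing Approval Extension: 1295 days claimed exceeds the 1113-day cap, so +1113 days → 8 July 2043.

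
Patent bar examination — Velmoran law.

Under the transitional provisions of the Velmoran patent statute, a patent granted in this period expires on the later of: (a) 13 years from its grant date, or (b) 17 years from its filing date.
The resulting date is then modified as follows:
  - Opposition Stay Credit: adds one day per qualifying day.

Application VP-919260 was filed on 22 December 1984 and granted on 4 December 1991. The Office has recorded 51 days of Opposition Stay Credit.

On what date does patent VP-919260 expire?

2005-01-24

(a) grant + 13 years → 4 December 2004.
(b) filing + 17 years → 22 December 2001.
Later of the two: 4 December 2004.
Opposition Stay Credit: +51 days → 24 January 2005.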